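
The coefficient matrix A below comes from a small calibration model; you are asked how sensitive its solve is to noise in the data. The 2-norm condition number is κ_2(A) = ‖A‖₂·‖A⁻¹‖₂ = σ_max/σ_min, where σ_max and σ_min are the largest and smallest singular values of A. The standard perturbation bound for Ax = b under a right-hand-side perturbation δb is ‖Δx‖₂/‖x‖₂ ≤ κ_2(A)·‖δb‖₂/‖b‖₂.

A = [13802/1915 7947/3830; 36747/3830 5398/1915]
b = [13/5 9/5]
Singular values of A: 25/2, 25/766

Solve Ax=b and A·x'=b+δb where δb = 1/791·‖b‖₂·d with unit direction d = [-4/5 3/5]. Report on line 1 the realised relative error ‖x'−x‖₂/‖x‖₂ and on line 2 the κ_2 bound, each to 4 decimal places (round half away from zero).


0.0040
0.4842

σ_max = 25/2, σ_min = 25/766
κ = σ_max/σ_min = (25/2)/(25/766) = 383.0000
perturbation bound = 383.0000·1/791 = 0.4842
solve Ax = b  →  x = [8.8096 -29.3472]
‖b‖₂ = 3.1623 and ‖x‖₂ = 30.6409
re-solving with b+δb shifts x by Δx of norm 0.1225
relative error = 0.0040
so the bound overstates the realised error by a factor of ≈ 121.1189 (computed from the unrounded values)


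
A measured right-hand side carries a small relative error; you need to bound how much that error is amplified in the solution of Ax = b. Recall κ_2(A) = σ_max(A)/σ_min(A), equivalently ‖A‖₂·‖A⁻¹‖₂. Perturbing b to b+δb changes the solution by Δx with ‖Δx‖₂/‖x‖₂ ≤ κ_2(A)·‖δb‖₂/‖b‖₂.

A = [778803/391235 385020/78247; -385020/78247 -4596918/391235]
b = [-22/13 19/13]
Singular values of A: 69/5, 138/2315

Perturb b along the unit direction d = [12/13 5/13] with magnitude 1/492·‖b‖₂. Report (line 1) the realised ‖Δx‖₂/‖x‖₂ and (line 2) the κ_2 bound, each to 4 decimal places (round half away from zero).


σ_max = 69/5, σ_min = 138/2315
κ = σ_max/σ_min = (69/5)/(138/2315) = 231.5000
bound on ‖Δx‖/‖x‖: κ·ε = 231.5000·1/492 = 0.4705
solve Ax = b  →  x = [15.4292 -6.5858]
2-norm of b is 2.2361; of x, 16.7760
Δx = A⁻¹·δb where δb = 1/492·2.2361·d; ‖Δx‖ = 0.0762
dividing the unrounded norms, ‖Δx‖/‖x‖ = 0.0045
tightness: 0.0045 against a bound of 0.4705 (unrounded ratio ≈ 0.0097)

0.0045
0.4705


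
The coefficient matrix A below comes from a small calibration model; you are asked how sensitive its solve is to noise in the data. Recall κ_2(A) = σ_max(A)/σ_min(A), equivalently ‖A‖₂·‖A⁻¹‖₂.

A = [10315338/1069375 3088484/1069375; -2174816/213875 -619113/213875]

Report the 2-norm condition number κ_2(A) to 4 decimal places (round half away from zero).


form AᵀA = [267124630084/1359765625 77907464712/1359765625; 77907464712/1359765625 22736333041/1359765625] with trace 463777541/2175625 and determinant 113592964/54390625
eigenvalues of AᵀA: λ = (tr ± √(tr²−4·det))/2 = 5329/25, 21316/2175625
κ = σ_max/σ_min = (73/5)/(146/1475) = 147.5000

147.5000


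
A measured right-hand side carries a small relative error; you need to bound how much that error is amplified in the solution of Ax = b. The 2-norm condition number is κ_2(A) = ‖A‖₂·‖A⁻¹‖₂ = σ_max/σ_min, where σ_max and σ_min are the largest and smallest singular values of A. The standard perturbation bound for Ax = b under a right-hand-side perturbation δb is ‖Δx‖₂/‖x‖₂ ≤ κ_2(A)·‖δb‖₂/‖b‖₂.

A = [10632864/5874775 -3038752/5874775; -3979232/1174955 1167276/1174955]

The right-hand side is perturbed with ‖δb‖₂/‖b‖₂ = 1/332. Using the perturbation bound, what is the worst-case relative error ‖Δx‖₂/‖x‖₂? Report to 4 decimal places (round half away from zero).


form AᵀA = [1760951486464/119422080625 -513606183552/119422080625; -513606183552/119422080625 149817803536/119422080625] with trace 3057230864/191075329 and determinant 409600/191075329
λ_max, λ_min = (3057230864/191075329 ± √9346347497975152896/36509781352458241)/2 = 16, 25600/191075329
κ_2(A) = √(λ_max/λ_min) = √(16 / (25600/191075329)) = 345.5750
perturbation bound = 345.5750·1/332 = 1.0409

1.0409


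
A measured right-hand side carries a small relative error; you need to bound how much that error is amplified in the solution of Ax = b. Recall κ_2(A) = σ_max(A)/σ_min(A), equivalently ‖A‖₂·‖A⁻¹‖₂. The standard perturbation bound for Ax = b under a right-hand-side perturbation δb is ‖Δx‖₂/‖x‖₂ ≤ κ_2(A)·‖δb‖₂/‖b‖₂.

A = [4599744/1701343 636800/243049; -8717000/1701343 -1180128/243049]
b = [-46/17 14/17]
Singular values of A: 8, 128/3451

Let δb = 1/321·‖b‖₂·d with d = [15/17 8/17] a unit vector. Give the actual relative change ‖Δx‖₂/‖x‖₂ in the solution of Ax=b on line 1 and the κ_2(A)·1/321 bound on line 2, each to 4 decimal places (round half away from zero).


0.0044
0.6719

σ_max = 8, σ_min = 128/3451
κ_2(A) = 8 / (128/3451) = 215.6875
worst-case relative error ≤ 215.6875 × 1/321 = 0.6719
solve Ax = b  →  x = [37.0065 -39.2193]
‖b‖ = 2.8284, ‖x‖ = 53.9225
with δb = [0.0078 0.0041], A·Δx = δb → ‖Δx‖ = 0.2376
dividing the unrounded norms, ‖Δx‖/‖x‖ = 0.0044
realised/bound (from unrounded values) ≈ 0.0066


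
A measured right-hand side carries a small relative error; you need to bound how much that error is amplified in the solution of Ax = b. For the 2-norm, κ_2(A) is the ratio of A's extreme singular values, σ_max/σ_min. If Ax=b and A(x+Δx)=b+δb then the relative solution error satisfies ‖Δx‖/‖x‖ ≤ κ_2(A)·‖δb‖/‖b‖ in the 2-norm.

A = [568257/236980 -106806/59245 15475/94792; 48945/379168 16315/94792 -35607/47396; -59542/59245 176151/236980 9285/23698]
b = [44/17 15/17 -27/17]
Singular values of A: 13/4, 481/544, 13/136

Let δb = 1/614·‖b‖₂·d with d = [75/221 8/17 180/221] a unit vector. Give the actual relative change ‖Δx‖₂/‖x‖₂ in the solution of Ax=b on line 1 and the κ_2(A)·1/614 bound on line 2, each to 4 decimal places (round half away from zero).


σ_max = 13/4, σ_min = 13/136
condition number: (13/4) ÷ (13/136) = 34.0000
perturbation bound = 34.0000·1/614 = 0.0554
solve Ax = b  →  x = [0.8874 -0.3552 -1.1034]
‖b‖ = 3.1623, ‖x‖ = 1.4599
Δx = A⁻¹·δb where δb = 1/614·3.1623·d; ‖Δx‖ = 0.0539
relative error = 0.0369
realised/bound (from unrounded values) ≈ 0.6665

0.0369
0.0554


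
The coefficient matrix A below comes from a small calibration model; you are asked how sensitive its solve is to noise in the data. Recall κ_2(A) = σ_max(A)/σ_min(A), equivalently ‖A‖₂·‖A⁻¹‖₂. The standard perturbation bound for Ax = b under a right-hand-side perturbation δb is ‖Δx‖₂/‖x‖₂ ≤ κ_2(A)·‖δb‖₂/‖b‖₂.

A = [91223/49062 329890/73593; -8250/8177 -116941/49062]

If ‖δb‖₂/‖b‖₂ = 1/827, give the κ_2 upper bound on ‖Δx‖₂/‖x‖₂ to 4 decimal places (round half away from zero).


0.4027

M = AᵀA = [37272961/8328996 67087240/6246747; 67087240/6246747 1932132961/74960964]. tr(M)=6708845/221778, det(M)=14641/1774224
char-poly roots: 121/4 and 121/443556
so κ_2 = √((121/4) / (121/443556)) = 333.0000
perturbation bound = 333.0000·1/827 = 0.4027


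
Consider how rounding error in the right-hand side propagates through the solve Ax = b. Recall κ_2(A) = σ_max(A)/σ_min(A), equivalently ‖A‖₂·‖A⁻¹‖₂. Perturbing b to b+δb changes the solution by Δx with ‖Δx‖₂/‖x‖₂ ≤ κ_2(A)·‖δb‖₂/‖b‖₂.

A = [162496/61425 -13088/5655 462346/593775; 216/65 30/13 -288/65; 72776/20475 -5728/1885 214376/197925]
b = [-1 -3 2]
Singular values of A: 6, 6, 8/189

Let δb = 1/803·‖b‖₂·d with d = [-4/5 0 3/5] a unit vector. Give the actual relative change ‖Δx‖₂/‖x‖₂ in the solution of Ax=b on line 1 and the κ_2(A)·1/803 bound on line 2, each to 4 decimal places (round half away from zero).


0.0023
0.1765

from the listed singular values, σ₁ = 6, σ_n = 8/189
condition number: 6 ÷ (8/189) = 141.7500
κ_2(A)·‖δb‖/‖b‖ = 0.1765
solve Ax = b  →  x = [18.0192 31.2851 30.4859]
2-norm of b is 3.7417; of x, 47.2529
re-solving with b+δb shifts x by Δx of norm 0.1101
dividing the unrounded norms, ‖Δx‖/‖x‖ = 0.0023
so the bound overstates the realised error by a factor of ≈ 75.7733 (computed from the unrounded values)


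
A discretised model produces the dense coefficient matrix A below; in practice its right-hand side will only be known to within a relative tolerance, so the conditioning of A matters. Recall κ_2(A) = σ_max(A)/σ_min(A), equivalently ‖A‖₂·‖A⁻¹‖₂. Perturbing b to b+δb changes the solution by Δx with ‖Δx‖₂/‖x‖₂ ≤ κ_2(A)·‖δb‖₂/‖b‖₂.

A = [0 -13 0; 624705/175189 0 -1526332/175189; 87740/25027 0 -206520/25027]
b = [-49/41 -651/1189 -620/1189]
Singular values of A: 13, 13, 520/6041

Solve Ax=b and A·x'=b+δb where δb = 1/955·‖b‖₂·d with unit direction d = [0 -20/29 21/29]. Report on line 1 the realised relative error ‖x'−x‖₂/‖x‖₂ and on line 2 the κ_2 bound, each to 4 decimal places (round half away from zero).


σ_max = 13, σ_min = 520/6041
κ = σ_max/σ_min = 13/(520/6041) = 151.0250
bound on ‖Δx‖/‖x‖: κ·ε = 151.0250·1/955 = 0.1581
solve Ax = b  →  x = [-0.0224 0.0919 0.0537]
2-norm of b is 1.4142; of x, 0.1088
δb = ε·‖b‖·d = [0.0000 -0.0010 0.0011]; solving A·Δx = δb gives ‖Δx‖ = 0.0172
realised ‖Δx‖/‖x‖ = 0.1581
realised/bound = 1 exactly: the bound is attained for this b and d

0.1581
0.1581


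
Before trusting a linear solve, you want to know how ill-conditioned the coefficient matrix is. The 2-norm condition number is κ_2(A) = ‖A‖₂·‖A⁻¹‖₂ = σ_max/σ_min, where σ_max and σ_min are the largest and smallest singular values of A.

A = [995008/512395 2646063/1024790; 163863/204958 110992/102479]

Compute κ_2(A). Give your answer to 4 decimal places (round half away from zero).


315.3200

M = AᵀA = [27404974849/6214168900 9134736408/1553542225; 9134736408/1553542225 48719359801/6214168900]. tr(M)=1522486693/124283378, det(M)=1500625/994267024
eigenvalues of AᵀA: λ = (tr ± √(tr²−4·det))/2 = 49/4, 30625/248566756
so κ_2 = √((49/4) / (30625/248566756)) = 315.3200


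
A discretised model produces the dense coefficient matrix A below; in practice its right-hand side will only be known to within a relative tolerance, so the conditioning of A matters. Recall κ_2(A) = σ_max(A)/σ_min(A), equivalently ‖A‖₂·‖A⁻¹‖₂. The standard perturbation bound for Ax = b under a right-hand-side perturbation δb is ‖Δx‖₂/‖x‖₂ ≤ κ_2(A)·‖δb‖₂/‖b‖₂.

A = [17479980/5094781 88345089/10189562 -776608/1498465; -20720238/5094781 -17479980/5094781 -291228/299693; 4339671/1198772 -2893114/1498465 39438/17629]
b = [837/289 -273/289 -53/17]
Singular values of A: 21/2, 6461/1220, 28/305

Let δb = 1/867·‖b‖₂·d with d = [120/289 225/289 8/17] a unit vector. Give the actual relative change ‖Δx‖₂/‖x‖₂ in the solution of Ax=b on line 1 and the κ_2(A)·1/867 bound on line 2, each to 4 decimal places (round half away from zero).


largest singular value 21/2, smallest 28/305
condition number: (21/2) ÷ (28/305) = 114.3750
bound on ‖Δx‖/‖x‖: κ·ε = 114.3750·1/867 = 0.1319
solve Ax = b  →  x = [4.2164 -1.9249 -9.8779]
2-norm of b is 4.3589; of x, 10.9113
Δx = A⁻¹·δb where δb = 1/867·4.3589·d; ‖Δx‖ = 0.0548
relative error = 0.0050
so the bound overstates the realised error by a factor of ≈ 26.2839 (computed from the unrounded values)

0.0050
0.1319


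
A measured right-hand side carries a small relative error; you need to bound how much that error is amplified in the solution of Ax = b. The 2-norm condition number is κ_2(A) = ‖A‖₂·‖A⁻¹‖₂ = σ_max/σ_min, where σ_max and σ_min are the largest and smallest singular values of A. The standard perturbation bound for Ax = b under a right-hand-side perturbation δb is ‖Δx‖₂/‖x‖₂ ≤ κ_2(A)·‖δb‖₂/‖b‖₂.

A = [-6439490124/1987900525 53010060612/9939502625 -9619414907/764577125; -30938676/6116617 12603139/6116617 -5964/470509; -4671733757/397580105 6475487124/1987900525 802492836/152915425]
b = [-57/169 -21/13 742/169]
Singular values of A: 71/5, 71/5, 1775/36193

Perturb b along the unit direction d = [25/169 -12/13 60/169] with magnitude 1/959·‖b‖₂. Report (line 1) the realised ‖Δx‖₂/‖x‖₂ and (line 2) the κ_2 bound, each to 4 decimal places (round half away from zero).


0.0016
0.3019

from the listed singular values, σ₁ = 71/5, σ_n = 1775/36193
κ_2(A) = (71/5) / (1775/36193) = 289.5440
worst-case relative error ≤ 289.5440 × 1/959 = 0.3019
solve Ax = b  →  x = [22.3761 54.2520 17.2632]
2-norm of b is 4.6904; of x, 61.1718
with δb = [0.0007 -0.0045 0.0017], A·Δx = δb → ‖Δx‖ = 0.0997
realised ‖Δx‖/‖x‖ = 0.0016
tightness: 0.0016 against a bound of 0.3019 (unrounded ratio ≈ 0.0054)


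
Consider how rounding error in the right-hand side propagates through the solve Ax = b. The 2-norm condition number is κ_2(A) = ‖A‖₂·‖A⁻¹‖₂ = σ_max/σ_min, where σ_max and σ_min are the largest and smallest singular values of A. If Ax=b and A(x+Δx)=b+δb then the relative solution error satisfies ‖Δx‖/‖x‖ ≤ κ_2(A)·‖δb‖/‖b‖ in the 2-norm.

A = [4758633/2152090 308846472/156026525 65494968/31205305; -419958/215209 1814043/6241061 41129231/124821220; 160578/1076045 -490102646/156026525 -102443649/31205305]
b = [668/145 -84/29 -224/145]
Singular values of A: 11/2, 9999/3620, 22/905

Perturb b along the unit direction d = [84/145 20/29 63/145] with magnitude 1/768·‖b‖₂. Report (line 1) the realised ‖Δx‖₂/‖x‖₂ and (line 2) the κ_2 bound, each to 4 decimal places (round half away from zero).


0.1870
0.2946

from the listed singular values, σ₁ = 11/2, σ_n = 22/905
condition number: (11/2) ÷ (22/905) = 226.2500
κ_2(A)·‖δb‖/‖b‖ = 0.2946
solve Ax = b  →  x = [1.5725 0.2701 0.2836]
2-norm of b is 5.6569; of x, 1.6205
Δx = A⁻¹·δb where δb = 1/768·5.6569·d; ‖Δx‖ = 0.3030
realised ‖Δx‖/‖x‖ = 0.1870
so the bound overstates the realised error by a factor of ≈ 1.5756 (computed from the unrounded values)


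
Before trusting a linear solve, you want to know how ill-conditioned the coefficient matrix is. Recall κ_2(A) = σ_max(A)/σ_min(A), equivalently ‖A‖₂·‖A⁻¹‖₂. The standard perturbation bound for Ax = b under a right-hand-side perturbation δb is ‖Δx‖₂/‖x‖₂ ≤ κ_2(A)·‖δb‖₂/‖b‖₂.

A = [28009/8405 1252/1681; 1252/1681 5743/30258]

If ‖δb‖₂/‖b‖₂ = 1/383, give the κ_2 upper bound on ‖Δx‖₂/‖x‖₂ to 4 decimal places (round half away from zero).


0.4112

AᵀA = [490001/42025 198442/75645; 198442/75645 321745/544644]; tr = 99229/8100, det = 49/8100
solving λ² − 99229/8100·λ + 49/8100 = 0 gives λ = 49/4, 1/2025
κ_2(A) = √(λ_max/λ_min) = √((49/4) / (1/2025)) = 157.5000
κ_2(A)·‖δb‖/‖b‖ = 0.4112


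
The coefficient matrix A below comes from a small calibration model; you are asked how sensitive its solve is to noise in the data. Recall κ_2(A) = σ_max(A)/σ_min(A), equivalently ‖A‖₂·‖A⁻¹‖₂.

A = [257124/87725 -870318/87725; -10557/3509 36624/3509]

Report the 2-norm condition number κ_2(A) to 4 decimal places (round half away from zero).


302.5000

M = AᵀA = [161437761/9150625 -553423752/9150625; -553423752/9150625 1897475364/9150625]. tr(M)=3294261/14641, det(M)=8100/14641
eigenvalues of AᵀA: λ = (tr ± √(tr²−4·det))/2 = 225, 36/14641
κ_2(A) = √(λ_max/λ_min) = √(225 / (36/14641)) = 302.5000


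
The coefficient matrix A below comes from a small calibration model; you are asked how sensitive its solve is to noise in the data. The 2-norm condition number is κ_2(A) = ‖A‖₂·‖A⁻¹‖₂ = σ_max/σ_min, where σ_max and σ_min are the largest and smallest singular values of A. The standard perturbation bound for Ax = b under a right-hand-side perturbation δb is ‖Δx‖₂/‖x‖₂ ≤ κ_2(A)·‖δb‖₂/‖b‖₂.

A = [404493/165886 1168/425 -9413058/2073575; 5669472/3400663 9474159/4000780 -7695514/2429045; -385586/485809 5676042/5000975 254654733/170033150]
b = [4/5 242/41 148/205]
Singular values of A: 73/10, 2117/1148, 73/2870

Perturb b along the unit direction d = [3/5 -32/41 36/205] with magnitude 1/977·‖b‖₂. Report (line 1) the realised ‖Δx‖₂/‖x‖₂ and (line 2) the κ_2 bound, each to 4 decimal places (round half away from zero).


0.0015
0.2938

σ_max = 73/10, σ_min = 73/2870
κ_2(A) = (73/10) / (73/2870) = 287.0000
bound on ‖Δx‖/‖x‖: κ·ε = 287.0000·1/977 = 0.2938
solve Ax = b  →  x = [-138.7717 1.2148 -73.9811]
2-norm of b is 6.0000; of x, 157.2650
with δb = [0.0037 -0.0048 0.0011], A·Δx = δb → ‖Δx‖ = 0.2414
realised ‖Δx‖/‖x‖ = 0.0015
realised/bound (from unrounded values) ≈ 0.0052


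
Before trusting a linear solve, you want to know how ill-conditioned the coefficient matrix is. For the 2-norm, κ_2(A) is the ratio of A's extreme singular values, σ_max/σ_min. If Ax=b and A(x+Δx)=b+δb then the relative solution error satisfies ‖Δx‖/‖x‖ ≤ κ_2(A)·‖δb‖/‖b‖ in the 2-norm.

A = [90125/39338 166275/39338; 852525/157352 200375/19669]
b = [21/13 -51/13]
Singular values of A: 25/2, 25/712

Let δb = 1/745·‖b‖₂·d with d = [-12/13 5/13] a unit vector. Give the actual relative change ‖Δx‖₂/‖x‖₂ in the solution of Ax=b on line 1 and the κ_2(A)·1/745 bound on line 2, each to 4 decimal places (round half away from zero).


from the listed singular values, σ₁ = 25/2, σ_n = 25/712
condition number: (25/2) ÷ (25/712) = 356.0000
κ_2(A)·‖δb‖/‖b‖ = 0.4779
solve Ax = b  →  x = [75.2753 -40.4188]
‖b‖ = 4.2426, ‖x‖ = 85.4403
Δx = A⁻¹·δb where δb = 1/745·4.2426·d; ‖Δx‖ = 0.1622
realised ‖Δx‖/‖x‖ = 0.0019
tightness: 0.0019 against a bound of 0.4779 (unrounded ratio ≈ 0.0040)

0.0019
0.4779


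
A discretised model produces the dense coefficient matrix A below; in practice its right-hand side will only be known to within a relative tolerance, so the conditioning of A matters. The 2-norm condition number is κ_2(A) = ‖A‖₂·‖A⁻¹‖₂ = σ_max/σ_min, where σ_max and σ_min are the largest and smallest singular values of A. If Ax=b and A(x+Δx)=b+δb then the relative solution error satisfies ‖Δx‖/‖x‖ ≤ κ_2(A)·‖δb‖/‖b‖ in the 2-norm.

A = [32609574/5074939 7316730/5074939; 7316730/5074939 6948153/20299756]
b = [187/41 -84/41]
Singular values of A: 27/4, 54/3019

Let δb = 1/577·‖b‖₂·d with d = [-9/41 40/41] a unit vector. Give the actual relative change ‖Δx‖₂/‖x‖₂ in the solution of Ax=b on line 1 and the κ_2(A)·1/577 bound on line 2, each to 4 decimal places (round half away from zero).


0.0029
0.6540

from the listed singular values, σ₁ = 27/4, σ_n = 54/3019
κ = σ_max/σ_min = (27/4)/(54/3019) = 377.3750
worst-case relative error ≤ 377.3750 × 1/577 = 0.6540
solve Ax = b  →  x = [37.3952 -163.5014]
‖b‖₂ = 5.0000 and ‖x‖₂ = 167.7233
Δx = A⁻¹·δb where δb = 1/577·5.0000·d; ‖Δx‖ = 0.4845
realised ‖Δx‖/‖x‖ = 0.0029
tightness: 0.0029 against a bound of 0.6540 (unrounded ratio ≈ 0.0044)


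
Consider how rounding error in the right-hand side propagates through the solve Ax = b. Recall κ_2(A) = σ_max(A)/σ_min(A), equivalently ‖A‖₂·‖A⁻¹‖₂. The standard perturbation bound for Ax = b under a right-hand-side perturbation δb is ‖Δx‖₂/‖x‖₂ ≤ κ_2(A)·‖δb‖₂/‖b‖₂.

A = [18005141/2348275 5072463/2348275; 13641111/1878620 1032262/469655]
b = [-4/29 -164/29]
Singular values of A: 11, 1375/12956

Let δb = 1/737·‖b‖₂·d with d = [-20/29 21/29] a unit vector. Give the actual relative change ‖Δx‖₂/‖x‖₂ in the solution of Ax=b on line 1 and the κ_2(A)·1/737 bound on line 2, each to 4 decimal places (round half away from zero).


σ_max = 11, σ_min = 1375/12956
κ_2(A) = 11 / (1375/12956) = 103.6480
bound on ‖Δx‖/‖x‖: κ·ε = 103.6480·1/737 = 0.1406
solve Ax = b  →  x = [10.2042 -36.2844]
2-norm of b is 5.6569; of x, 37.6919
re-solving with b+δb shifts x by Δx of norm 0.0723
relative error = 0.0019
so the bound overstates the realised error by a factor of ≈ 73.2936 (computed from the unrounded values)

0.0019
0.1406


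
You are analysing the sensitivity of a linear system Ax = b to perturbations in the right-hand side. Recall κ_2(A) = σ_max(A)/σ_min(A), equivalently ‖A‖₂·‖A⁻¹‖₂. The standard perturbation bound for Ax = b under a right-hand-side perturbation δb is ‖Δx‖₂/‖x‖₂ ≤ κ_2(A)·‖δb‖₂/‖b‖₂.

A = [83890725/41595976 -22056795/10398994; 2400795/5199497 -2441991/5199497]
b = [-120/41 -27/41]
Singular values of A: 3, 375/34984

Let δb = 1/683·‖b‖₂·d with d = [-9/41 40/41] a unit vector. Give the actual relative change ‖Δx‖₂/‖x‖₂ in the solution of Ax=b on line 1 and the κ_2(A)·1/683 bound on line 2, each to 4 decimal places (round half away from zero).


from the listed singular values, σ₁ = 3, σ_n = 375/34984
condition number: 3 ÷ (375/34984) = 279.8720
κ_2(A)·‖δb‖/‖b‖ = 0.4098
solve Ax = b  →  x = [-0.6897 0.7241]
2-norm of b is 3.0000; of x, 1.0000
with δb = [-0.0010 0.0043], A·Δx = δb → ‖Δx‖ = 0.4098
realised ‖Δx‖/‖x‖ = 0.4098
realised/bound = 1 exactly: the bound is attained for this b and d

0.4098
0.4098


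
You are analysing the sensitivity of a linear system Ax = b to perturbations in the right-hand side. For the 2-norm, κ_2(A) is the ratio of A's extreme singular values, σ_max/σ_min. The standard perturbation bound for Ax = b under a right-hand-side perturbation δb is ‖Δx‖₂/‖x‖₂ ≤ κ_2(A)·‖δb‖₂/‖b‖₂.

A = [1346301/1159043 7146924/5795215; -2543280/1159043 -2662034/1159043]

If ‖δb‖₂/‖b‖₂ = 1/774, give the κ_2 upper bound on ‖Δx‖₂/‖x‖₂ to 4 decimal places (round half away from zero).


form AᵀA = [28653285609/4648376041 150426989916/23241880205; 150426989916/23241880205 789754837684/116209401025] with trace 1790828749/138180025 and determinant 8100/5527201
solving λ² − 1790828749/138180025·λ + 8100/5527201 = 0 gives λ = 324/25, 625/5527201
σ_max=√(324/25)=(18/5), σ_min=√(625/5527201)=(25/2351) → κ = 338.5440
κ_2(A)·‖δb‖/‖b‖ = 0.4374

0.4374


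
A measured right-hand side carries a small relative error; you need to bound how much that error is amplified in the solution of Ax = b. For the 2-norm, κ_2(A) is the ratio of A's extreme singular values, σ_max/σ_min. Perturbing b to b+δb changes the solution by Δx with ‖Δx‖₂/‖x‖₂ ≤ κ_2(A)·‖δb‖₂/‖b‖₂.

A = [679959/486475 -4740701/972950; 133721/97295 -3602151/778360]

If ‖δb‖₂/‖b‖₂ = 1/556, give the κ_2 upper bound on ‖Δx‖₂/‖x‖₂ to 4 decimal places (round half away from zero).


0.3862

M = AᵀA = [1081304266/281400625 -29650428171/2251205000; -29650428171/2251205000 813288027601/18009640000]. tr(M)=1411986401/28815424, det(M)=1500625/28815424
λ_max, λ_min = (1411986401/28815424 ± √1993532632026372801/830328660299776)/2 = 49, 30625/28815424
σ_max=√49=7, σ_min=√(30625/28815424)=(175/5368) → κ = 214.7200
bound on ‖Δx‖/‖x‖: κ·ε = 214.7200·1/556 = 0.3862


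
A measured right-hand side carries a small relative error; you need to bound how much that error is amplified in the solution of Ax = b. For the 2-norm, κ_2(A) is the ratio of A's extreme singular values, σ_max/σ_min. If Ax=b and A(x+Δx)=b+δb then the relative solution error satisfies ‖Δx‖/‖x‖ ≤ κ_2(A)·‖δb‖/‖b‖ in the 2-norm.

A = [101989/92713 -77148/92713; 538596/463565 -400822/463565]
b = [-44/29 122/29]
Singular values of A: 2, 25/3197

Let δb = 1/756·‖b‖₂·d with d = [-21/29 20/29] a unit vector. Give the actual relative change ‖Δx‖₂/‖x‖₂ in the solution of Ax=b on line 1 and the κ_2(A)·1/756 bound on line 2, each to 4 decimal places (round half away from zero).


0.0015
0.3383

largest singular value 2, smallest 25/3197
κ_2(A) = 2 / (25/3197) = 255.7600
perturbation bound = 255.7600·1/756 = 0.3383
solve Ax = b  →  x = [307.7120 408.6160]
‖b‖₂ = 4.4721 and ‖x‖₂ = 511.5210
re-solving with b+δb shifts x by Δx of norm 0.7565
realised ‖Δx‖/‖x‖ = 0.0015
tightness: 0.0015 against a bound of 0.3383 (unrounded ratio ≈ 0.0044)


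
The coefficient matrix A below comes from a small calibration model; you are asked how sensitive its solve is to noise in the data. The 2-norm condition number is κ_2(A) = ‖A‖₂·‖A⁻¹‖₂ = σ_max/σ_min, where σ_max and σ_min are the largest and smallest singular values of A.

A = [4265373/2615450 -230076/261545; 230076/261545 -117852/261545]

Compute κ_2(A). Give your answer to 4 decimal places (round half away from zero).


113.1250

AᵀA = [81269561961/23669822500 -2166970806/1183491125; -2166970806/1183491125 46245024/47339645]; tr = 361218249/81902500, det = 777924/511890625
λ_max, λ_min = (361218249/81902500 ± √130437846501563601/6708019506250000)/2 = 441/100, 7056/20475625
σ_max=√(441/100)=(21/10), σ_min=√(7056/20475625)=(84/4525) → κ = 113.1250


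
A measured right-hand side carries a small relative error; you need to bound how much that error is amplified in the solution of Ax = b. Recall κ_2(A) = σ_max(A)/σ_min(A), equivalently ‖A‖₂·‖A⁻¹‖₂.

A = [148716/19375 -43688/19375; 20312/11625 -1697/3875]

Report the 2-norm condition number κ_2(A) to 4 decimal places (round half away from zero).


form AᵀA = [209362471504/3378515625 -20353050424/1126171875; -20353050424/1126171875 1980636569/375390625] with trace 363501121/5405625 and determinant 45212176/135140625
solving λ² − 363501121/5405625·λ + 45212176/135140625 = 0 gives λ = 1681/25, 26896/5405625
κ = σ_max/σ_min = (41/5)/(164/2325) = 116.2500

116.2500


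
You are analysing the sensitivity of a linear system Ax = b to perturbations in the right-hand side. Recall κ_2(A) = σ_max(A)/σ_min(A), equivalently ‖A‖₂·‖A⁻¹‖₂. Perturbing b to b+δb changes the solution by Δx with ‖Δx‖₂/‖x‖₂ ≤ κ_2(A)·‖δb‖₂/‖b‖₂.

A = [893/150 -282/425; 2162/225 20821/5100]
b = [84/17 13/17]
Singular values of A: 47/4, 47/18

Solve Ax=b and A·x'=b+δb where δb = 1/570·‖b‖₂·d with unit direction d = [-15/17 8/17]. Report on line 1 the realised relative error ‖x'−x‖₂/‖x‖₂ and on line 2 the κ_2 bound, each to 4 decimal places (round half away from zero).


σ_max = 47/4, σ_min = 47/18
condition number: (47/4) ÷ (47/18) = 4.5000
bound on ‖Δx‖/‖x‖: κ·ε = 4.5000·1/570 = 0.0079
solve Ax = b  →  x = [0.6740 -1.3991]
2-norm of b is 5.0000; of x, 1.5530
with δb = [-0.0077 0.0041], A·Δx = δb → ‖Δx‖ = 0.0034
relative error = 0.0022
tightness: 0.0022 against a bound of 0.0079 (unrounded ratio ≈ 0.2740)

0.0022
0.0079


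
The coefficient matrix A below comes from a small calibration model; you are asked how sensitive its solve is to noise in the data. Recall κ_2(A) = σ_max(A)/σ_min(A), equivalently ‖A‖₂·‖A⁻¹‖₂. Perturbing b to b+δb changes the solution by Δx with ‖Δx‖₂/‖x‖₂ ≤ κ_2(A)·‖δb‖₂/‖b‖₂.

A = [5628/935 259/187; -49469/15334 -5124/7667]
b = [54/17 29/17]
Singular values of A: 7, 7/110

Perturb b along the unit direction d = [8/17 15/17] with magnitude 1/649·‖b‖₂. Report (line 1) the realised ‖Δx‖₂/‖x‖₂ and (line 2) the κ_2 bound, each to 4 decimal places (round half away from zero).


σ_max = 7, σ_min = 7/110
κ = σ_max/σ_min = 7/(7/110) = 110.0000
perturbation bound = 110.0000·1/649 = 0.1695
solve Ax = b  →  x = [-10.0697 46.0557]
2-norm of b is 3.6056; of x, 47.1437
Δx = A⁻¹·δb where δb = 1/649·3.6056·d; ‖Δx‖ = 0.0873
realised ‖Δx‖/‖x‖ = 0.0019
realised/bound (from unrounded values) ≈ 0.0109

0.0019
0.1695


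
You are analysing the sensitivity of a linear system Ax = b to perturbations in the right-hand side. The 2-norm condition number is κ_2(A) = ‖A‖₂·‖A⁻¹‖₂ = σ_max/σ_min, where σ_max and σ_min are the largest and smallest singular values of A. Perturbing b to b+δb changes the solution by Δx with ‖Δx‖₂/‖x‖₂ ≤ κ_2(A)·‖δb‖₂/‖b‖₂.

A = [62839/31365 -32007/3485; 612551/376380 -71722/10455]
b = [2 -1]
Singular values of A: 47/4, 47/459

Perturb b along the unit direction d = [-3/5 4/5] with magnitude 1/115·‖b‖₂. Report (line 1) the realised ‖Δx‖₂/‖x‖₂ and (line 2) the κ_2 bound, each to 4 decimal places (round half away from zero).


from the listed singular values, σ₁ = 47/4, σ_n = 47/459
condition number: (47/4) ÷ (47/459) = 114.7500
κ_2(A)·‖δb‖/‖b‖ = 0.9978
solve Ax = b  →  x = [-19.0368 -4.3705]
2-norm of b is 2.2361; of x, 19.5321
Δx = A⁻¹·δb where δb = 1/115·2.2361·d; ‖Δx‖ = 0.1899
relative error = 0.0097
realised/bound (from unrounded values) ≈ 0.0097

0.0097
0.9978


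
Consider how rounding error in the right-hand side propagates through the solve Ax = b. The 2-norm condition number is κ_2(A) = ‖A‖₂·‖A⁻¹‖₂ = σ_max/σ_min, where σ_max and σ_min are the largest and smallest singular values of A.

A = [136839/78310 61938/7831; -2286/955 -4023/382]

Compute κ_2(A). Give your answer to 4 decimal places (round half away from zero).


343.8000

AᵀA = [2154526569/245298244 2393498160/61324561; 2393498160/61324561 42551456625/245298244]; tr = 13297437/72962, det = 164025/583696
char-poly roots: 729/4 and 225/145924
κ = σ_max/σ_min = (27/2)/(15/382) = 343.8000


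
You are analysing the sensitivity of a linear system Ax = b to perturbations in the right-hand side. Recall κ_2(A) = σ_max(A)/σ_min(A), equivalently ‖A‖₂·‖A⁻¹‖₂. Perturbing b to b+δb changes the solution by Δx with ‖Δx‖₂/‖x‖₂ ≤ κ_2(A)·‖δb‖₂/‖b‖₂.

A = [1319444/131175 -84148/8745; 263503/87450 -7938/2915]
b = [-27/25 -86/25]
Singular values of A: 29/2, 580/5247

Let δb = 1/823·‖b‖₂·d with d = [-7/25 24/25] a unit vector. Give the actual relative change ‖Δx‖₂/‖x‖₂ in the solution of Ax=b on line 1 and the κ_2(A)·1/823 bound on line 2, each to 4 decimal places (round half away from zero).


largest singular value 29/2, smallest 580/5247
κ = σ_max/σ_min = (29/2)/(580/5247) = 131.1750
worst-case relative error ≤ 131.1750 × 1/823 = 0.1594
solve Ax = b  →  x = [-18.8169 -19.5577]
‖b‖ = 3.6056, ‖x‖ = 27.1400
re-solving with b+δb shifts x by Δx of norm 0.0396
realised ‖Δx‖/‖x‖ = 0.0015
so the bound overstates the realised error by a factor of ≈ 109.1456 (computed from the unrounded values)

0.0015
0.1594


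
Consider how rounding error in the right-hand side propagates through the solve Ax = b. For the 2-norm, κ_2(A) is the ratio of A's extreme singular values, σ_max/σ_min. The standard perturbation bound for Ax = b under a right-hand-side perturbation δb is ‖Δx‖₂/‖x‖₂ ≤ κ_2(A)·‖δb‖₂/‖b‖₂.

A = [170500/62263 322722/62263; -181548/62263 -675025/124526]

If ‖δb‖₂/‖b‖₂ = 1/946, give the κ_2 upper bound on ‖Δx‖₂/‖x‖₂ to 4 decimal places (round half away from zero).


0.2837

M = AᵀA = [73757344/4609609 138286350/4609609; 138286350/4609609 1037166121/18438436]. tr(M)=1332195497/18438436, det(M)=334084/4609609
eigenvalues of AᵀA: λ = (tr ± √(tr²−4·det))/2 = 289/4, 4624/4609609
κ_2(A) = √(λ_max/λ_min) = √((289/4) / (4624/4609609)) = 268.3750
perturbation bound = 268.3750·1/946 = 0.2837


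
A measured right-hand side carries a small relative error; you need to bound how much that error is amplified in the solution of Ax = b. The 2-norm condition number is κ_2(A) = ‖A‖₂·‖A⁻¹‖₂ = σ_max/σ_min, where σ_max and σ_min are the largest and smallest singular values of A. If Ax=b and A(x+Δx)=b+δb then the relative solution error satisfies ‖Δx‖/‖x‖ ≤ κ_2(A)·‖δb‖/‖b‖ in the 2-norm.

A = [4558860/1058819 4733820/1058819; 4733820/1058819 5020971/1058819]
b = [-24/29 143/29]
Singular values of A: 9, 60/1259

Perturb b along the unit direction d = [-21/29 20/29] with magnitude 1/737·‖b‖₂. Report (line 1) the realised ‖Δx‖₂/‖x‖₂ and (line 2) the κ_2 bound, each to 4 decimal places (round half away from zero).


σ_max = 9, σ_min = 60/1259
κ = σ_max/σ_min = 9/(60/1259) = 188.8500
κ_2(A)·‖δb‖/‖b‖ = 0.2562
solve Ax = b  →  x = [-60.5494 58.1264]
2-norm of b is 5.0000; of x, 83.9340
with δb = [-0.0049 0.0047], A·Δx = δb → ‖Δx‖ = 0.1424
dividing the unrounded norms, ‖Δx‖/‖x‖ = 0.0017
so the bound overstates the realised error by a factor of ≈ 151.0812 (computed from the unrounded values)

0.0017
0.2562


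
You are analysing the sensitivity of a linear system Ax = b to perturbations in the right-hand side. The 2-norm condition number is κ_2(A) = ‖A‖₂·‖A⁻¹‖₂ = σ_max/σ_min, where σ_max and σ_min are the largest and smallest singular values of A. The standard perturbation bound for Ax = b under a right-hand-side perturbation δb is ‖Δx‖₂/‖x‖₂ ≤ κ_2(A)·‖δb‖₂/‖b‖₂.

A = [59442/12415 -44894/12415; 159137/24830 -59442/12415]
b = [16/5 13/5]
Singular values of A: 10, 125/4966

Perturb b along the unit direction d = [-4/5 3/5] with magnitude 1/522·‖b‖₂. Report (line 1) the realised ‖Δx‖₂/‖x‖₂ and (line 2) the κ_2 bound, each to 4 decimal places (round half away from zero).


σ_max = 10, σ_min = 125/4966
κ = σ_max/σ_min = 10/(125/4966) = 397.2800
bound on ‖Δx‖/‖x‖: κ·ε = 397.2800·1/522 = 0.7611
solve Ax = b  →  x = [-23.5168 -32.0224]
2-norm of b is 4.1231; of x, 39.7300
with δb = [-0.0063 0.0047], A·Δx = δb → ‖Δx‖ = 0.3138
dividing the unrounded norms, ‖Δx‖/‖x‖ = 0.0079
so the bound overstates the realised error by a factor of ≈ 96.3594 (computed from the unrounded values)

0.0079
0.7611


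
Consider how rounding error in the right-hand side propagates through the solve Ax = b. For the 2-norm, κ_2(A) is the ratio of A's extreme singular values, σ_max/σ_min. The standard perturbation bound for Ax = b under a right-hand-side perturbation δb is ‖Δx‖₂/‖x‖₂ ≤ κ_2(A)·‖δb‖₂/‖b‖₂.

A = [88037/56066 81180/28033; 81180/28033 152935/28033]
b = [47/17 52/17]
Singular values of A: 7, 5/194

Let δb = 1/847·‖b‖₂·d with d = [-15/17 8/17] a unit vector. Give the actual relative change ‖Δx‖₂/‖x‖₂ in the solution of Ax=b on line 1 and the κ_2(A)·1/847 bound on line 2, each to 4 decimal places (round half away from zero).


σ_max = 7, σ_min = 5/194
κ_2(A) = 7 / (5/194) = 271.6000
bound on ‖Δx‖/‖x‖: κ·ε = 271.6000·1/847 = 0.3207
solve Ax = b  →  x = [34.5042 -17.7546]
2-norm of b is 4.1231; of x, 38.8042
δb = ε·‖b‖·d = [-0.0043 0.0023]; solving A·Δx = δb gives ‖Δx‖ = 0.1889
dividing the unrounded norms, ‖Δx‖/‖x‖ = 0.0049
tightness: 0.0049 against a bound of 0.3207 (unrounded ratio ≈ 0.0152)

0.0049
0.3207


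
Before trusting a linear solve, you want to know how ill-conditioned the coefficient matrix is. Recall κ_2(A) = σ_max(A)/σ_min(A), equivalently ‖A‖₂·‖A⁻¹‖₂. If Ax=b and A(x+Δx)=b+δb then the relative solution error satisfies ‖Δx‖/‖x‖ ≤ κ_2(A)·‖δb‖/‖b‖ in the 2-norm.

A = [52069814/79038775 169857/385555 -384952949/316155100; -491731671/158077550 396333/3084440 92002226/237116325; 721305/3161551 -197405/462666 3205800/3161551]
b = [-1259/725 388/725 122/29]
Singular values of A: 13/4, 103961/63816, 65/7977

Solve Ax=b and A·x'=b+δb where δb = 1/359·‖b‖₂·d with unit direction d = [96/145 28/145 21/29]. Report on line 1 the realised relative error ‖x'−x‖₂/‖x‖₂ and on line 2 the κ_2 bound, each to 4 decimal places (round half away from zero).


0.0064
1.1110

σ_max = 13/4, σ_min = 65/7977
κ_2(A) = (13/4) / (65/7977) = 398.8500
κ_2(A)·‖δb‖/‖b‖ = 1.1110
solve Ax = b  →  x = [20.9198 225.6213 94.3786]
2-norm of b is 4.5826; of x, 245.4586
Δx = A⁻¹·δb where δb = 1/359·4.5826·d; ‖Δx‖ = 1.5665
realised ‖Δx‖/‖x‖ = 0.0064
realised/bound (from unrounded values) ≈ 0.0057


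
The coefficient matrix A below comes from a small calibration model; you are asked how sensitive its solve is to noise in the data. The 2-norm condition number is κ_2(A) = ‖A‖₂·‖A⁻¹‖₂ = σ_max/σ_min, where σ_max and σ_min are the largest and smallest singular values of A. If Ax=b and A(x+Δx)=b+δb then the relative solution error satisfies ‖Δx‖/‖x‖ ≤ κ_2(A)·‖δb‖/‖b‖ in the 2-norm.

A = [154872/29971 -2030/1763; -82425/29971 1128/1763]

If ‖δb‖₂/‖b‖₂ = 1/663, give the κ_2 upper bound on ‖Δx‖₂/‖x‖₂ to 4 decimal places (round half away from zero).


0.3891

form AᵀA = [106502481/3108169 -23962680/3108169; -23962680/3108169 5393284/3108169] with trace 66565/1849 and determinant 36/1849
eigenvalues of AᵀA: λ = (tr ± √(tr²−4·det))/2 = 36, 1/1849
κ_2(A) = √(λ_max/λ_min) = √(36 / (1/1849)) = 258.0000
bound on ‖Δx‖/‖x‖: κ·ε = 258.0000·1/663 = 0.3891


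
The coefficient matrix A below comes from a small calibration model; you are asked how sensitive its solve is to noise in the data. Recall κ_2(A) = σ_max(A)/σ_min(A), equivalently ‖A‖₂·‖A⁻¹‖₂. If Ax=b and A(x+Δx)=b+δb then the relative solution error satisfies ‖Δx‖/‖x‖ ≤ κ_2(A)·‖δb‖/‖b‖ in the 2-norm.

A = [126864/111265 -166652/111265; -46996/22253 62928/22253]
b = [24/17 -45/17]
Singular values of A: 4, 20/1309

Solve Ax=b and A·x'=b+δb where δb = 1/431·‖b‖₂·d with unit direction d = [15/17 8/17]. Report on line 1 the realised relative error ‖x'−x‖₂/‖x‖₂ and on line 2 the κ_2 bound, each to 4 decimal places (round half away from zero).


0.6074
0.6074

σ_max = 4, σ_min = 20/1309
condition number: 4 ÷ (20/1309) = 261.8000
bound on ‖Δx‖/‖x‖: κ·ε = 261.8000·1/431 = 0.6074
solve Ax = b  →  x = [0.4500 -0.6000]
2-norm of b is 3.0000; of x, 0.7500
δb = ε·‖b‖·d = [0.0061 0.0033]; solving A·Δx = δb gives ‖Δx‖ = 0.4556
dividing the unrounded norms, ‖Δx‖/‖x‖ = 0.6074
so the bound is sharp here: realised error equals the bound


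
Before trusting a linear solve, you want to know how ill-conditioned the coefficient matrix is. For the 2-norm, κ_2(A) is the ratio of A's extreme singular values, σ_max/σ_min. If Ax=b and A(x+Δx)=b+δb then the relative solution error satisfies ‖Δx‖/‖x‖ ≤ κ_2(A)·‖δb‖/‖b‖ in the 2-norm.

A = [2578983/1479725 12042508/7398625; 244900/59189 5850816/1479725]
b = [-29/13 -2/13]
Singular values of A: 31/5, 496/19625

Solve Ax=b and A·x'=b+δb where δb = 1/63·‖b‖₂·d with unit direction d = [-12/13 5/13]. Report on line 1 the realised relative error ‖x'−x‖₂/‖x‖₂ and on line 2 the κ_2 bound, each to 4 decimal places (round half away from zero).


0.0177
3.8938

σ_max = 31/5, σ_min = 496/19625
condition number: (31/5) ÷ (496/19625) = 245.3125
bound on ‖Δx‖/‖x‖: κ·ε = 245.3125·1/63 = 3.8938
solve Ax = b  →  x = [-54.6913 57.1920]
‖b‖ = 2.2361, ‖x‖ = 79.1332
re-solving with b+δb shifts x by Δx of norm 1.4043
dividing the unrounded norms, ‖Δx‖/‖x‖ = 0.0177
so the bound overstates the realised error by a factor of ≈ 219.4146 (computed from the unrounded values)


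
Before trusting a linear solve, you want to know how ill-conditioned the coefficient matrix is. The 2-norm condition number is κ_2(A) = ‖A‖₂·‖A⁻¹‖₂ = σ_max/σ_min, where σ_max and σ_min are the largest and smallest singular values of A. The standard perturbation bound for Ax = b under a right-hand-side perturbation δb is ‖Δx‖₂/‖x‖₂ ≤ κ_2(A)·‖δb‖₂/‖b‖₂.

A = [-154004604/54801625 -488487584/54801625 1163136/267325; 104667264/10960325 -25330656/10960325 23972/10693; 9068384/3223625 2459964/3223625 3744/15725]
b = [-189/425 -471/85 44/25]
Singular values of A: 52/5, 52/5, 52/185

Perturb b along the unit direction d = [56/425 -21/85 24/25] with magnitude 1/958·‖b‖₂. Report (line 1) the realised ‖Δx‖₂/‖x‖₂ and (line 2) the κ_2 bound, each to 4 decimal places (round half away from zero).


σ_max = 52/5, σ_min = 52/185
condition number: (52/5) ÷ (52/185) = 37.0000
κ_2(A)·‖δb‖/‖b‖ = 0.0386
solve Ax = b  →  x = [-1.5336 5.0640 9.2817]
‖b‖ = 5.8310, ‖x‖ = 10.6839
δb = ε·‖b‖·d = [0.0008 -0.0015 0.0058]; solving A·Δx = δb gives ‖Δx‖ = 0.0217
relative error = 0.0020
so the bound overstates the realised error by a factor of ≈ 19.0556 (computed from the unrounded values)

0.0020
0.0386
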